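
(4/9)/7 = 4/63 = 0.06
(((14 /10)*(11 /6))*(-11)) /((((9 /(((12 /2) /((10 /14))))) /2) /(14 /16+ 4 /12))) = -171941 /2700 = -63.68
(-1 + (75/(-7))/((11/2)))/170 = -227/13090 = -0.02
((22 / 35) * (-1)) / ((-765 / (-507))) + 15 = 130157 / 8925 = 14.58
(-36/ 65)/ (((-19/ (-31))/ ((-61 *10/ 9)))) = 15128/ 247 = 61.25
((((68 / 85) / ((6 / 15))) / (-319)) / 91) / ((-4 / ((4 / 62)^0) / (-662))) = -331 / 29029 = -0.01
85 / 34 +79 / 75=3.55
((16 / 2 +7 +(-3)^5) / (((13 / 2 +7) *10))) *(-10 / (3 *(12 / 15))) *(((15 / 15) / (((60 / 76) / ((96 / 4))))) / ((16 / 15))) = 1805 / 9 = 200.56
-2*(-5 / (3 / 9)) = 30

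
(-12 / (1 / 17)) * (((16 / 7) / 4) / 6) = -136 / 7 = -19.43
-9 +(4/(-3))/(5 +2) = -193/21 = -9.19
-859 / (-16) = 859 / 16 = 53.69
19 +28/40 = 197/10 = 19.70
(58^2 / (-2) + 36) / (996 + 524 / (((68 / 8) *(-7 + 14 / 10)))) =-97937 / 58607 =-1.67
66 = 66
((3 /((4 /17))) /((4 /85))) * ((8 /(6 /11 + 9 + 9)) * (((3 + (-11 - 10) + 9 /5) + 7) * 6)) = -12903 /2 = -6451.50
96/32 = 3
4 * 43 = 172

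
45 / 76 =0.59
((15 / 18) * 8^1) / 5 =4 / 3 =1.33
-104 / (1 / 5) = -520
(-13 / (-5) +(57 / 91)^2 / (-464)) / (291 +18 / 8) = 49934747 / 5633895540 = 0.01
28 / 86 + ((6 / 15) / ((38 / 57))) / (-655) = 45721 / 140825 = 0.32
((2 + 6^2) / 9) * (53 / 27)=2014 / 243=8.29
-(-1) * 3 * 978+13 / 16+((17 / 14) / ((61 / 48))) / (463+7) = 4711903429 / 1605520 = 2934.81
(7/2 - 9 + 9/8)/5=-7/8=-0.88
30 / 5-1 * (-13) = 19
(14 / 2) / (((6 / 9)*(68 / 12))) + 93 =3225 / 34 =94.85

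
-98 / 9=-10.89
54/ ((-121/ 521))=-232.51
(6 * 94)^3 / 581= 179406144 / 581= 308788.54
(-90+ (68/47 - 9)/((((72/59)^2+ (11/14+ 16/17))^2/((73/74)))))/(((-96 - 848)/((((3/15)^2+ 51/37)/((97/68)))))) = 1249059363488534792864/13071365655788243424105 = 0.10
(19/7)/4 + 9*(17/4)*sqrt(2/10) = 19/28 + 153*sqrt(5)/20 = 17.78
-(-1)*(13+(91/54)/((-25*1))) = 17459/1350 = 12.93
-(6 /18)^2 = -1 /9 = -0.11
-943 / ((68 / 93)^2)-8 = -8192999 / 4624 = -1771.84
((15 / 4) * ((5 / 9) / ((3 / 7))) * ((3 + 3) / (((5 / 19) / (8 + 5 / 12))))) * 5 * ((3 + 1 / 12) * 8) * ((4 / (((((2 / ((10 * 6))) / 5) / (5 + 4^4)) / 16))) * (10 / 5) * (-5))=-2882721800000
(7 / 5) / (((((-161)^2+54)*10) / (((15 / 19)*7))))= 147 / 4935250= 0.00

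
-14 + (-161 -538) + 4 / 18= -6415 / 9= -712.78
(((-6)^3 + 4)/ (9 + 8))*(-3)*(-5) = -3180/ 17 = -187.06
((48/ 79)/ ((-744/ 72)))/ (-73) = 144/ 178777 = 0.00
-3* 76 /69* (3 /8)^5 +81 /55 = 15007761 /10362880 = 1.45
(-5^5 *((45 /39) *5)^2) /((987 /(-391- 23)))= 2425781250 /55601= 43628.37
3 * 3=9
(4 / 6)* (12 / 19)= 8 / 19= 0.42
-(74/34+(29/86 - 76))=107437/1462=73.49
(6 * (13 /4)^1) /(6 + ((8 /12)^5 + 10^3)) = 9477 /488980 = 0.02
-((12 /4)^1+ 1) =-4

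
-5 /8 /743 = -5 /5944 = -0.00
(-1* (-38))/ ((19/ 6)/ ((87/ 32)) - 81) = -9918/ 20837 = -0.48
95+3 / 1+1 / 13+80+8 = 2419 / 13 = 186.08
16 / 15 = 1.07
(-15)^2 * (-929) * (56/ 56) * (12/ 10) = -250830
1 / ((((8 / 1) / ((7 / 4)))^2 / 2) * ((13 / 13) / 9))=441 / 512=0.86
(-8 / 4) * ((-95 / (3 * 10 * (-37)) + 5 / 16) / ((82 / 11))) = -7777 / 72816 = -0.11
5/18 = 0.28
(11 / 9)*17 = 187 / 9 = 20.78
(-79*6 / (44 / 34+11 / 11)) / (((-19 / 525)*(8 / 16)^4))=22562400 / 247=91345.75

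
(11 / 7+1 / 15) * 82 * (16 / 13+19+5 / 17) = 3046464 / 1105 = 2756.98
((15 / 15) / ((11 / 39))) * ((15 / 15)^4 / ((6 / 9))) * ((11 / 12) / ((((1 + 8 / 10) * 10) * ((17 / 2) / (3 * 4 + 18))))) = 65 / 68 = 0.96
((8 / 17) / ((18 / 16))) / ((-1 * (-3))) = 64 / 459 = 0.14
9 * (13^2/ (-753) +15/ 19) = 5.09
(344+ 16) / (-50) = -36 / 5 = -7.20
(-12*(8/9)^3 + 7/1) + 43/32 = -655/7776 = -0.08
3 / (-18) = -1 / 6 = -0.17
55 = 55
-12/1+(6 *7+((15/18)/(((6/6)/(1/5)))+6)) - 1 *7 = 175/6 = 29.17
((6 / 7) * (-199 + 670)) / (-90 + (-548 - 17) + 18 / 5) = -14130 / 22799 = -0.62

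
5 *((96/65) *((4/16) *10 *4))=960/13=73.85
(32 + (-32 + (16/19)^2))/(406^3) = 32/3019919147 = 0.00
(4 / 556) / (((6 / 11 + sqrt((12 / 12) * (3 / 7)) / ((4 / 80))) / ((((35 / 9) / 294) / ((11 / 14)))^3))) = -875 / 7997466691566 + 625 * sqrt(21) / 1090563639759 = 0.00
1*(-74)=-74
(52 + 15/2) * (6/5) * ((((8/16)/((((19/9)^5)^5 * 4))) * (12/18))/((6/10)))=0.00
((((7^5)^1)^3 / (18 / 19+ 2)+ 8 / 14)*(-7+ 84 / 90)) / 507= -30067889562983 / 1560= -19274288181.40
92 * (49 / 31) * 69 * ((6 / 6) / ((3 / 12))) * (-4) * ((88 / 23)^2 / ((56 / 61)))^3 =-39529089008369664 / 60725497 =-650947146.77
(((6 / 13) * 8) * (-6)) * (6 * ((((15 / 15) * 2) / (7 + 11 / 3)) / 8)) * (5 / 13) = -405 / 338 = -1.20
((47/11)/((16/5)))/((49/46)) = 5405/4312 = 1.25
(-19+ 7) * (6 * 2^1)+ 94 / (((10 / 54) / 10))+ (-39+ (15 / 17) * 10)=4901.82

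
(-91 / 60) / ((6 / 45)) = -91 / 8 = -11.38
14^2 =196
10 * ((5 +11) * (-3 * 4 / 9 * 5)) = -3200 / 3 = -1066.67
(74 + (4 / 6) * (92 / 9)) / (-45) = -2182 / 1215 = -1.80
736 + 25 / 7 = 739.57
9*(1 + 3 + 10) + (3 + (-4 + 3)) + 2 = 130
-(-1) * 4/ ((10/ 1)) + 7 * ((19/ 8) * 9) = 6001/ 40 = 150.02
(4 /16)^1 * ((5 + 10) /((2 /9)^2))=1215 /16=75.94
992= 992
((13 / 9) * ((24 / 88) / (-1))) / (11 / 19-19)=247 / 11550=0.02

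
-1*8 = -8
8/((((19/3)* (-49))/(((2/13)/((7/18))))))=-864/84721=-0.01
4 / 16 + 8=33 / 4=8.25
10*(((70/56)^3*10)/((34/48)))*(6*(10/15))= 18750/17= 1102.94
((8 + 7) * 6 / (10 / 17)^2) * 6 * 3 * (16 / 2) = 187272 / 5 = 37454.40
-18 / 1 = -18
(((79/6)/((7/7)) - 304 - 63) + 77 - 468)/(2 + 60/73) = -326237/1236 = -263.95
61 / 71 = 0.86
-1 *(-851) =851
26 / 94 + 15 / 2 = 7.78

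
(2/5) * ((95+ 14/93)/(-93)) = -17698/43245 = -0.41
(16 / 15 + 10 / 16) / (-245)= -29 / 4200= -0.01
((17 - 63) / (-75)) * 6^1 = 92 / 25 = 3.68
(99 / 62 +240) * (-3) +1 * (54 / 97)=-4355541 / 6014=-724.23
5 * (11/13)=55/13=4.23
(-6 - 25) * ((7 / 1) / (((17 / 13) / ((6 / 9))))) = -5642 / 51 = -110.63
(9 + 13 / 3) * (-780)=-10400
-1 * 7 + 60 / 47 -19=-1162 / 47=-24.72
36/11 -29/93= 3029/1023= 2.96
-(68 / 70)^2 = -1156 / 1225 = -0.94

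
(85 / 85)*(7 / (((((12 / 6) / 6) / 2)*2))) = 21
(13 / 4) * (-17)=-221 / 4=-55.25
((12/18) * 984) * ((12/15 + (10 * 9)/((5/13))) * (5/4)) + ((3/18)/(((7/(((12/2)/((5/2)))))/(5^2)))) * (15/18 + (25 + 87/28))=56617739/294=192577.34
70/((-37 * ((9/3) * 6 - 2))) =-35/296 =-0.12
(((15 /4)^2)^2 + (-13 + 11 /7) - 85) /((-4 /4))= -181575 /1792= -101.33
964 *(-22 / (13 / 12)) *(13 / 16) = -15906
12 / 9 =4 / 3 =1.33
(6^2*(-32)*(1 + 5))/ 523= -13.22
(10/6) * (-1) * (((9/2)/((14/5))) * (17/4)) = -1275/112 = -11.38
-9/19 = -0.47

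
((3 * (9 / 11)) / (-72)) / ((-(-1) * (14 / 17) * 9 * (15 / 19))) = -323 / 55440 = -0.01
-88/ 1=-88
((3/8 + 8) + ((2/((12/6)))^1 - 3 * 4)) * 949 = -19929/8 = -2491.12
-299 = -299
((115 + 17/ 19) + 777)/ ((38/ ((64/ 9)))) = 60320/ 361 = 167.09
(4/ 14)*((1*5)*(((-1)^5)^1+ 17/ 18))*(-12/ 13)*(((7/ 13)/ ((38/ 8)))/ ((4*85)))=4/ 163761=0.00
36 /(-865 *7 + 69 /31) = -279 /46909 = -0.01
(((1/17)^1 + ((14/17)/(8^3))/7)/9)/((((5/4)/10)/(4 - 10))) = -257/816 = -0.31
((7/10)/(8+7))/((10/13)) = 91/1500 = 0.06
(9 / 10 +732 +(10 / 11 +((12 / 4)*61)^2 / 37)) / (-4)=-6670393 / 16280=-409.73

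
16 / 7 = 2.29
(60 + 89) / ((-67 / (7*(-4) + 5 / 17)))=70179 / 1139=61.61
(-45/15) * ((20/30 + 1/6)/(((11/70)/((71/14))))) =-1775/22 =-80.68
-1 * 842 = -842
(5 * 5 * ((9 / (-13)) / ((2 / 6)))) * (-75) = 50625 / 13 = 3894.23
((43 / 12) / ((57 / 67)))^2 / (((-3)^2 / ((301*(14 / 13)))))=17488439227 / 27369576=638.97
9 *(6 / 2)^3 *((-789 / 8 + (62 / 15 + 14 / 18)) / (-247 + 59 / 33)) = 30059667 / 323680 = 92.87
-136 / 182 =-68 / 91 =-0.75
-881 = -881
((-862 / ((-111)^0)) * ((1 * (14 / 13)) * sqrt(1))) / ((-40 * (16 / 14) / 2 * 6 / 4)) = 21119 / 780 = 27.08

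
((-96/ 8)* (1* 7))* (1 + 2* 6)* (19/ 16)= -5187/ 4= -1296.75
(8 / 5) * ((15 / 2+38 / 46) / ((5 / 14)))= 21448 / 575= 37.30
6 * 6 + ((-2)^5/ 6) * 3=20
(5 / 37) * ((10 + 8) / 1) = 90 / 37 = 2.43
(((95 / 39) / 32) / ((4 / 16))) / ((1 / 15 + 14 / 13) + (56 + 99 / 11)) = 475 / 103184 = 0.00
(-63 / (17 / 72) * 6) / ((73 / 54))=-1469664 / 1241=-1184.26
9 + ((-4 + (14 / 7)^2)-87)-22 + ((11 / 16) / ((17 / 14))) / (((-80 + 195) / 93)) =-1556839 / 15640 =-99.54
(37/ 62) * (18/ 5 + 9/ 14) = 2.53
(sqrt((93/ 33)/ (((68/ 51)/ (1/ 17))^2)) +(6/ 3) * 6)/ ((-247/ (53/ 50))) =-318/ 6175-159 * sqrt(341)/ 9237800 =-0.05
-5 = -5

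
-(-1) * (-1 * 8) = -8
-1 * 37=-37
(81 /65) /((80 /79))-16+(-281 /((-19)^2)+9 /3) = -23554761 /1877200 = -12.55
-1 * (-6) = 6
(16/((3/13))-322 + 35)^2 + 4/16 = 1705645/36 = 47379.03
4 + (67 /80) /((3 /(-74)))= -1999 /120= -16.66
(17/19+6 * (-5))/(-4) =553/76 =7.28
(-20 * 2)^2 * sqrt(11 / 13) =1471.79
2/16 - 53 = -423/8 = -52.88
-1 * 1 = -1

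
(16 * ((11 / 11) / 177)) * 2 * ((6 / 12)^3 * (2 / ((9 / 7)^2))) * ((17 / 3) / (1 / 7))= 46648 / 43011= 1.08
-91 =-91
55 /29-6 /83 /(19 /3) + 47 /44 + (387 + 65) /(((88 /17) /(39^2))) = 267255051729 /2012252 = 132813.91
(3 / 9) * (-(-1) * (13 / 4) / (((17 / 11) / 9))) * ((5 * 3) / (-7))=-6435 / 476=-13.52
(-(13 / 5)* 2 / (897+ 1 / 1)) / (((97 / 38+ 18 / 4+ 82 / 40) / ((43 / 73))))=-42484 / 113375643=-0.00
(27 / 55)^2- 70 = -211021 / 3025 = -69.76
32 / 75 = 0.43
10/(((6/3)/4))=20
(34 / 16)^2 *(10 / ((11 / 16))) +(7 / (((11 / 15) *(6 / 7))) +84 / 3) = 1153 / 11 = 104.82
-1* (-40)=40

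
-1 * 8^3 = -512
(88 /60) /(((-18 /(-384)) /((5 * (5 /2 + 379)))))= 537152 /9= 59683.56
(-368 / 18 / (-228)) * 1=46 / 513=0.09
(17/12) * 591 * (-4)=-3349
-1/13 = -0.08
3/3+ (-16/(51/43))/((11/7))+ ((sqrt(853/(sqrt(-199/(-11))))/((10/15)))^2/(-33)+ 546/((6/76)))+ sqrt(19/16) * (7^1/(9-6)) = -2559 * sqrt(2189)/8756+ 7 * sqrt(19)/12+ 3875621/561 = 6897.28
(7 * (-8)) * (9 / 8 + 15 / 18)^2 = -15463 / 72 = -214.76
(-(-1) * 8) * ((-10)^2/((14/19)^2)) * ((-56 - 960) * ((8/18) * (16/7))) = -4694732800/3087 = -1520807.52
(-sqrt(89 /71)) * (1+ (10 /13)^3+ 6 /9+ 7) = -60122 * sqrt(6319) /467961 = -10.21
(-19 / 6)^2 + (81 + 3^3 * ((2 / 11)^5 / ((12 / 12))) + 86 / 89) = 47472389455 / 516007404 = 92.00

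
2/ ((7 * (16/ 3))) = 3/ 56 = 0.05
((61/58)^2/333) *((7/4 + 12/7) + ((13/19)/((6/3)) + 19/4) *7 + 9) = 47617637/297976392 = 0.16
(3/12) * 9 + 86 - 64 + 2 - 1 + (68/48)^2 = 3925/144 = 27.26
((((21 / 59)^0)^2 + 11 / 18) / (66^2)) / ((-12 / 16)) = -29 / 58806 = -0.00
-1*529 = -529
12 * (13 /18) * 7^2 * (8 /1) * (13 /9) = 132496 /27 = 4907.26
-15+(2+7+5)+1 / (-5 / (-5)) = 0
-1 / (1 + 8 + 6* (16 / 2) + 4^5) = -0.00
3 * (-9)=-27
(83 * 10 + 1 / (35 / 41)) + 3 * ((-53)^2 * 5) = 1503816 / 35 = 42966.17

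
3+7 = 10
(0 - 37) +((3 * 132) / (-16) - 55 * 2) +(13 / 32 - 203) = -11979 / 32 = -374.34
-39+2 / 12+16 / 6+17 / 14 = -734 / 21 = -34.95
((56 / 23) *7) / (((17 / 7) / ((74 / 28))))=7252 / 391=18.55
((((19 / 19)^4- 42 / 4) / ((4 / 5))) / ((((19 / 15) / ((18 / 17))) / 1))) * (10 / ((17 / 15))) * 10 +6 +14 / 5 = -1252909 / 1445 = -867.07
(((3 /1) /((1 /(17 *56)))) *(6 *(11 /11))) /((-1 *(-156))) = 1428 /13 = 109.85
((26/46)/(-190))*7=-91/4370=-0.02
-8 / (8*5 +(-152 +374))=-0.03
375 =375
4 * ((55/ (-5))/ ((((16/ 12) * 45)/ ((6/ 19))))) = -22/ 95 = -0.23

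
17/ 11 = 1.55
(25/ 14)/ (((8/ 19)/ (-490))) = -16625/ 8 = -2078.12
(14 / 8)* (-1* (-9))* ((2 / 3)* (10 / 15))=7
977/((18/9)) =977/2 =488.50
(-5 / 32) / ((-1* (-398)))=-5 / 12736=-0.00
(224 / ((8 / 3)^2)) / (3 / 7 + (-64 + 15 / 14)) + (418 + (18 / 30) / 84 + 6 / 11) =16094871 / 38500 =418.05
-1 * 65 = -65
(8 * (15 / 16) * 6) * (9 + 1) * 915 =411750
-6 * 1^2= -6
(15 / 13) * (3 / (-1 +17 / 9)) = 405 / 104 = 3.89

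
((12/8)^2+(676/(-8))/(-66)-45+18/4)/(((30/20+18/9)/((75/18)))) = -30500/693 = -44.01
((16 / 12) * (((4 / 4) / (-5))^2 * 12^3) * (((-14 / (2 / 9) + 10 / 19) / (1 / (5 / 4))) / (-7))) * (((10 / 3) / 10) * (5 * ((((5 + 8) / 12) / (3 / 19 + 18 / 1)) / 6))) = 123448 / 7245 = 17.04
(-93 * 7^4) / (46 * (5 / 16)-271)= 1786344 / 2053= 870.11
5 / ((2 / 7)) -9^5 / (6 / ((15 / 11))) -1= -147441 / 11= -13403.73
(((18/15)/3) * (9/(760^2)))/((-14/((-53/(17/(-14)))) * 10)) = -477/245480000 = -0.00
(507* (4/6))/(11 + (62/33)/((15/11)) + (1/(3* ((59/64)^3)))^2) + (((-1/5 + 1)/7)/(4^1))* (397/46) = 1042384873238993749/38379428940964370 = 27.16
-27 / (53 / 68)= -1836 / 53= -34.64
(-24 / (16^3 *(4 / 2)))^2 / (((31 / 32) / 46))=207 / 507904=0.00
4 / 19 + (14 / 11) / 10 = 353 / 1045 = 0.34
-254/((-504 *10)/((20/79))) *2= 127/4977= 0.03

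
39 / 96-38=-37.59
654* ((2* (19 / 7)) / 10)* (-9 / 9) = -355.03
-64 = -64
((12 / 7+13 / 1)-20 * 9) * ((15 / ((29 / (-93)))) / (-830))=-322803 / 33698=-9.58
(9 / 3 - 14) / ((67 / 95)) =-15.60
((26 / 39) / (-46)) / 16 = -0.00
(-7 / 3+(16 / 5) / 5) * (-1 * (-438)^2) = 8121396 / 25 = 324855.84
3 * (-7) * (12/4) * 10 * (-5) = 3150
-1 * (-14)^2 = -196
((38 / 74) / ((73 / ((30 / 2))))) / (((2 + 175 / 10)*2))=95 / 35113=0.00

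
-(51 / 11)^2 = -2601 / 121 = -21.50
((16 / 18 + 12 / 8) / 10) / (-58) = -43 / 10440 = -0.00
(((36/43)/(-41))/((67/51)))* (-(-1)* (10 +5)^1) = -27540/118121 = -0.23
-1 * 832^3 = -575930368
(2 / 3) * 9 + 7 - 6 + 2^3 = 15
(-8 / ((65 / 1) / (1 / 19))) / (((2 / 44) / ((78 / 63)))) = -352 / 1995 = -0.18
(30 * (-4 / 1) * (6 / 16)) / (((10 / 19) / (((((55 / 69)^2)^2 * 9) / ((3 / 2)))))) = -173861875 / 839523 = -207.10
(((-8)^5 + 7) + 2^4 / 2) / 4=-32753 / 4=-8188.25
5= 5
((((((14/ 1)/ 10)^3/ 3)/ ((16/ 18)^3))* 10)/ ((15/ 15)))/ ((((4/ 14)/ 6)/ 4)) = 1750329/ 1600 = 1093.96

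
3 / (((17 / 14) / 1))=42 / 17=2.47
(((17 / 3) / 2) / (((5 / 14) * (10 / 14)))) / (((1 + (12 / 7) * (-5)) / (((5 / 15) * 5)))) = -5831 / 2385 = -2.44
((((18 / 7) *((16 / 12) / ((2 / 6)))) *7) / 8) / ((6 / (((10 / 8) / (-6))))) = -5 / 16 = -0.31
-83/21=-3.95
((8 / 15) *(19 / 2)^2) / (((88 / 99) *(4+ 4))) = 1083 / 160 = 6.77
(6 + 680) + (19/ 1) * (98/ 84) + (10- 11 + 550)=7543/ 6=1257.17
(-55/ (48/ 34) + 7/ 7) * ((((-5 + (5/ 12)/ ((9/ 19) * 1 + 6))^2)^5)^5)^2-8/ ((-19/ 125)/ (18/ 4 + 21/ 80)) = -3028500073411561439940762539488388345148052309806601855218739761055282097898576309262608868215545493588243528264097520115916691364875063280212465070151022971303746934602007691666518938940119879801434192135272831351361320565541401410025249547461497155358655524540814249172142708833206998669714533390469767615252653245821512686580483002801588648877990971428415444128738724161572877383487901325/ 36948821537541084874370710253849967993010175672383966384670013706207716338482738413160753345207594551423254359684173418544047094599431444439586868964314326278061611914300047109780003041003002935267277266948134493004955081350514295332428177880988942205836250361143638272098524519009518098198248633118754744036439103635456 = -81964727084313546069768860000000000000000000000000000000000000000000000.00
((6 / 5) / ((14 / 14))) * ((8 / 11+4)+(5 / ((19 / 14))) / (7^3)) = 291132 / 51205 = 5.69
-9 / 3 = -3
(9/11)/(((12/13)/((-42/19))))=-819/418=-1.96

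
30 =30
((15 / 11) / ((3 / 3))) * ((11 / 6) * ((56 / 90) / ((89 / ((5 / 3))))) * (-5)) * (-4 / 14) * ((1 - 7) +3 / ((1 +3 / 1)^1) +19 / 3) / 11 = 0.00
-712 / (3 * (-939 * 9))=712 / 25353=0.03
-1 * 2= -2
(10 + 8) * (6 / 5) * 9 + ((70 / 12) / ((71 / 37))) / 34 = 14084923 / 72420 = 194.49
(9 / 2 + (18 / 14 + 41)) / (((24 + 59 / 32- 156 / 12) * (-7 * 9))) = -10480 / 181251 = -0.06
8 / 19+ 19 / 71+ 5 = 5.69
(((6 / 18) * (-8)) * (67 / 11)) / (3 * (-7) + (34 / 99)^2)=159192 / 204665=0.78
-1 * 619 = -619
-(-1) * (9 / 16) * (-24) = -27 / 2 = -13.50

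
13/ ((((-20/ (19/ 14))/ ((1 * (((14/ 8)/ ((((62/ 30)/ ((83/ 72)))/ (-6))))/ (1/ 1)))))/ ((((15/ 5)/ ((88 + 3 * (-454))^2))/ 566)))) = 4731/ 280403608576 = 0.00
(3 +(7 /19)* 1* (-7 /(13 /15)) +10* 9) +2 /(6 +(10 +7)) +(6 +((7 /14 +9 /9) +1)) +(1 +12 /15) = 5704363 /56810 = 100.41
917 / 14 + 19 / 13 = 1741 / 26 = 66.96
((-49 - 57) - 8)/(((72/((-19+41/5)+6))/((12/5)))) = 456/25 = 18.24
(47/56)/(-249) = -47/13944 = -0.00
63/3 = 21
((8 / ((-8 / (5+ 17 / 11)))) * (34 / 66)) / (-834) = 68 / 16819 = 0.00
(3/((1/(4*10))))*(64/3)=2560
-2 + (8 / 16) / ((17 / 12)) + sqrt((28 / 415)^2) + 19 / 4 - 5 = -51631 / 28220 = -1.83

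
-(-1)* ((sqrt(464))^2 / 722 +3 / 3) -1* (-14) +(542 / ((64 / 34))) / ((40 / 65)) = 22343467 / 46208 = 483.54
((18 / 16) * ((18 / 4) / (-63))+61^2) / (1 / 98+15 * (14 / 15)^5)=349.91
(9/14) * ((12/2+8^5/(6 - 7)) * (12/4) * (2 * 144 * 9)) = -1146407904/7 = -163772557.71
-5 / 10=-1 / 2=-0.50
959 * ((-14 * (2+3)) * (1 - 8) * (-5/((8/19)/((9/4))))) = -200886525/16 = -12555407.81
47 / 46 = 1.02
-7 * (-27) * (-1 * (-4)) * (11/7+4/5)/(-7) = -8964/35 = -256.11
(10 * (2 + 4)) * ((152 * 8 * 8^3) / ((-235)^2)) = 7471104 / 11045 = 676.42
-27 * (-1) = 27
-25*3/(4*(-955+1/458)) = 17175/874778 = 0.02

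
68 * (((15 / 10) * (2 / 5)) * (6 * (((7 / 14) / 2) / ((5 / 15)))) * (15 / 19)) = 2754 / 19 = 144.95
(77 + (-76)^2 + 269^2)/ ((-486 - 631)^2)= 78214/ 1247689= 0.06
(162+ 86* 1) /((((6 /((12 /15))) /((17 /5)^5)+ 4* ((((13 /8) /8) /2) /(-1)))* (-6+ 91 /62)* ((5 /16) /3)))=33533523812352 /24879938105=1347.81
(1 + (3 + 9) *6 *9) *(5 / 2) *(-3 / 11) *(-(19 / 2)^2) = 319485 / 8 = 39935.62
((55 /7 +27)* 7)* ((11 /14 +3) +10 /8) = 8601 /7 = 1228.71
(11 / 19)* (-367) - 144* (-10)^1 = 23323 / 19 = 1227.53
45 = 45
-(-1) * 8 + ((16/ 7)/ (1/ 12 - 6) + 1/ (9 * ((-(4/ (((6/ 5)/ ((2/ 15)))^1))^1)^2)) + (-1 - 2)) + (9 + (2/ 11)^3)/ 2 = 102445603/ 10584112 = 9.68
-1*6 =-6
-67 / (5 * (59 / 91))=-20.67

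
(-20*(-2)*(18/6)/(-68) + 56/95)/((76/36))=-17082/30685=-0.56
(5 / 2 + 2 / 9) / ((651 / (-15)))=-35 / 558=-0.06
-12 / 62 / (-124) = 3 / 1922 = 0.00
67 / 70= 0.96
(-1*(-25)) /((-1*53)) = -25 /53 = -0.47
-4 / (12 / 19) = -19 / 3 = -6.33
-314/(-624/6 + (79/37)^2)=429866/136135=3.16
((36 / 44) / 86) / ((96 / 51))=153 / 30272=0.01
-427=-427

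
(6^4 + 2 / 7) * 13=117962 / 7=16851.71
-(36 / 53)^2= -1296 / 2809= -0.46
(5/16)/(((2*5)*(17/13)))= 13/544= 0.02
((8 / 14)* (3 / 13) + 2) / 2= 97 / 91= 1.07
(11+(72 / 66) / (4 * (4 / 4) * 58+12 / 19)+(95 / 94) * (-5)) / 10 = 6800003 / 11425700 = 0.60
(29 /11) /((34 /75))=2175 /374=5.82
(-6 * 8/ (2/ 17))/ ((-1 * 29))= 408/ 29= 14.07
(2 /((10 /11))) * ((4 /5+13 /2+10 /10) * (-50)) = -913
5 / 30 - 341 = -2045 / 6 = -340.83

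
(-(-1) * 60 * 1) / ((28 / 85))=1275 / 7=182.14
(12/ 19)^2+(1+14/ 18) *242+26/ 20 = 14033117/ 32490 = 431.92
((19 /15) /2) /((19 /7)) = 7 /30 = 0.23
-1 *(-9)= 9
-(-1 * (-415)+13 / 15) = -415.87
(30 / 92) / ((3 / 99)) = 495 / 46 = 10.76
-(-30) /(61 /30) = 14.75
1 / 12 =0.08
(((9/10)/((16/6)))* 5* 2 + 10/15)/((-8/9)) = -291/64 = -4.55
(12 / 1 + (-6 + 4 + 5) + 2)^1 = 17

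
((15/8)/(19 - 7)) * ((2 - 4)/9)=-5/144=-0.03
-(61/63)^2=-3721/3969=-0.94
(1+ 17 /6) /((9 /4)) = 46 /27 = 1.70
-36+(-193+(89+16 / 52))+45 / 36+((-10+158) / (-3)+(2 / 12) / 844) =-12361633 / 65832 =-187.78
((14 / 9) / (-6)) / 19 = -7 / 513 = -0.01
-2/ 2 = -1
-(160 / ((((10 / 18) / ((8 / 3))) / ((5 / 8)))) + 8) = -488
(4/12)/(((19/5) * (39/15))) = 25/741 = 0.03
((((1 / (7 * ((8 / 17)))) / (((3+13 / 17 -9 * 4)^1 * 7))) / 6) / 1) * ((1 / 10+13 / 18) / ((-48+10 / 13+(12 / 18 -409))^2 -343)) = -1807117 / 2030942981585280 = -0.00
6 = 6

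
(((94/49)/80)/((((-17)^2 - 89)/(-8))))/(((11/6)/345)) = -9729/53900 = -0.18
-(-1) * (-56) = -56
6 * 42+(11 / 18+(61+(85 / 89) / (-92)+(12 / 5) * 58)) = 166838957 / 368460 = 452.80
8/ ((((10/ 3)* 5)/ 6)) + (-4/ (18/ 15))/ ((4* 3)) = 1171/ 450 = 2.60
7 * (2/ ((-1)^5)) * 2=-28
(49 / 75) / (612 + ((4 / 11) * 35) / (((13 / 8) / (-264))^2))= 8281 / 4265549100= 0.00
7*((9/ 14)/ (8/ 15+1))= 135/ 46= 2.93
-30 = -30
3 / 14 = 0.21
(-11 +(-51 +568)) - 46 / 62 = 15663 / 31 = 505.26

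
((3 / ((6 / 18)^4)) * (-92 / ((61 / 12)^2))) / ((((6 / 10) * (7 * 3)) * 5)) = -357696 / 26047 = -13.73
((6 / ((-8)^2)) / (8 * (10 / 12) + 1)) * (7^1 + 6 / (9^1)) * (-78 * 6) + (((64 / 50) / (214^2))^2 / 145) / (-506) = -1054898726314022131 / 24043275813425000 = -43.88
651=651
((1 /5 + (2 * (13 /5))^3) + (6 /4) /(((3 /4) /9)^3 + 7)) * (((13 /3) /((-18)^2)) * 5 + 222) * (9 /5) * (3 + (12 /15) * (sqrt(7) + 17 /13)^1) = 15342784138051 * sqrt(7) /340228125 + 4035152228307413 /17691862500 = 347391.25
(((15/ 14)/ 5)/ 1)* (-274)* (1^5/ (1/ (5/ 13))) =-2055/ 91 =-22.58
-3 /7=-0.43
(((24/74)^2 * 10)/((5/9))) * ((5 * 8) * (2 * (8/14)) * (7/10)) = 82944/1369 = 60.59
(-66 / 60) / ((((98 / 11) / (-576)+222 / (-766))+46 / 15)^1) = -6673392 / 16752533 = -0.40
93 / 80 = 1.16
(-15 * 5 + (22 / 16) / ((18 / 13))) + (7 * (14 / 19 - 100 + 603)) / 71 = -4728725 / 194256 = -24.34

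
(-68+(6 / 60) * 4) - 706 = -3868 / 5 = -773.60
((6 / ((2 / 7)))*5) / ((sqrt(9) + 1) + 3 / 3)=21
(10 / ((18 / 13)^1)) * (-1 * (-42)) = 910 / 3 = 303.33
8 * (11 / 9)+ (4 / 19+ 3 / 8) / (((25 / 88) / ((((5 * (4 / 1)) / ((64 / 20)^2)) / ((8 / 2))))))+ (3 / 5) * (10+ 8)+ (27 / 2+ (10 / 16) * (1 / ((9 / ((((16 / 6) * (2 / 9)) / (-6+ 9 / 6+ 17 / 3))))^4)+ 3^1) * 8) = 125891544997910011 / 2513597907582720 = 50.08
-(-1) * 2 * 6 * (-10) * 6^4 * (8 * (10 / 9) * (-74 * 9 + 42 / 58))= 26670643200 / 29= 919677351.72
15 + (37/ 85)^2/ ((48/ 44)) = 1315559/ 86700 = 15.17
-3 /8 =-0.38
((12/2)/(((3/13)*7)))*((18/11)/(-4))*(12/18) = -78/77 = -1.01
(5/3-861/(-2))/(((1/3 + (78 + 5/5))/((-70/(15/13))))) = -33709/102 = -330.48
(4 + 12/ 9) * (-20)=-320/ 3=-106.67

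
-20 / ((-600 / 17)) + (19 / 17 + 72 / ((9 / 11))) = 45739 / 510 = 89.68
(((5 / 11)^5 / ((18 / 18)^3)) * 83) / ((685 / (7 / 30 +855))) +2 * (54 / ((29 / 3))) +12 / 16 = 106982581813 / 7678267476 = 13.93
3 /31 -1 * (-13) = 406 /31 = 13.10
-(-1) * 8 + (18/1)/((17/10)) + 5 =23.59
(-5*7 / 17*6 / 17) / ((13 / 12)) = -2520 / 3757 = -0.67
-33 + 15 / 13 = -414 / 13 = -31.85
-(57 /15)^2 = -361 /25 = -14.44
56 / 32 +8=39 / 4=9.75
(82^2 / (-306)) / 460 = -1681 / 35190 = -0.05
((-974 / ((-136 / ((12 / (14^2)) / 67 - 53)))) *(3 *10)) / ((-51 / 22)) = 4660482860 / 948787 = 4912.04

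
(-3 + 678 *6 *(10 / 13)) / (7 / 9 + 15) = 365769 / 1846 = 198.14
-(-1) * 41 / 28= 41 / 28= 1.46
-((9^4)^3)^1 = -282429536481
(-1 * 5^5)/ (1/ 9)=-28125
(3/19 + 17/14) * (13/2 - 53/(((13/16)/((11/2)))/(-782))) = 380364675/988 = 384984.49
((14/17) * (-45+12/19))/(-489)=3934/52649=0.07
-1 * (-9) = 9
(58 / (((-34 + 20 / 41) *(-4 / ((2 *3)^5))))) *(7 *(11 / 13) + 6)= 119423160 / 2977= 40115.27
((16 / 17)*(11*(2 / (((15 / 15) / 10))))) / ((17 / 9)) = 31680 / 289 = 109.62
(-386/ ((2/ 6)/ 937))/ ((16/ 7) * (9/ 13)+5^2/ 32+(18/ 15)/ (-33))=-57926989120/ 124247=-466224.45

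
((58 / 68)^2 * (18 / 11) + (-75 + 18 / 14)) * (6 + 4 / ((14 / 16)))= -119426565 / 155771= -766.68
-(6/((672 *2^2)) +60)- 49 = -48833/448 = -109.00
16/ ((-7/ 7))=-16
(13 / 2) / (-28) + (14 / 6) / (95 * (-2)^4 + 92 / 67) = -987271 / 4281144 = -0.23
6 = 6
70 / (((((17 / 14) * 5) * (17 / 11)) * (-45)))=-2156 / 13005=-0.17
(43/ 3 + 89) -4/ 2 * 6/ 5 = 1514/ 15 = 100.93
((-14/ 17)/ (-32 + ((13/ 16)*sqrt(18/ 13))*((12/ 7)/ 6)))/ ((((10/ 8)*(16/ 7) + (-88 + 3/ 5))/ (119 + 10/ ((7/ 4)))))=-613251072/ 16152444209 - 1026648*sqrt(26)/ 16152444209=-0.04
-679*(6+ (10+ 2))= -12222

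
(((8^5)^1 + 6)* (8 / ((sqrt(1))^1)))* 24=6292608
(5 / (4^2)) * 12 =15 / 4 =3.75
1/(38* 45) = 1/1710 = 0.00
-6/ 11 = -0.55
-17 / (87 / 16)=-272 / 87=-3.13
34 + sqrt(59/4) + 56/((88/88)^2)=sqrt(59)/2 + 90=93.84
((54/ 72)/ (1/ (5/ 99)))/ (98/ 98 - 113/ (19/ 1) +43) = 95/ 95436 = 0.00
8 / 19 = 0.42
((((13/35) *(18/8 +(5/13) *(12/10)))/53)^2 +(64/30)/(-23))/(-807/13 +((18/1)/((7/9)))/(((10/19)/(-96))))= 0.00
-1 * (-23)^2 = -529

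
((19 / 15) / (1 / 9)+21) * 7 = 1134 / 5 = 226.80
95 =95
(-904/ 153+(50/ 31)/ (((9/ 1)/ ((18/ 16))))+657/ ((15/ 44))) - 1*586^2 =-32392271723/ 94860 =-341474.51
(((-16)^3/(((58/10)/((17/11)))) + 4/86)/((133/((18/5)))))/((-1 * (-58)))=-19247454/37790335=-0.51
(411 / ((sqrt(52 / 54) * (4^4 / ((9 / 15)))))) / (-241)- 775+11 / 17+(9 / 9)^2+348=-7231 / 17- 3699 * sqrt(78) / 8020480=-425.36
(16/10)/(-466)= -4/1165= -0.00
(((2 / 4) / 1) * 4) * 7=14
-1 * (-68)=68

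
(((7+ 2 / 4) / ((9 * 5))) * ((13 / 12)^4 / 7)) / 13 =2197 / 870912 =0.00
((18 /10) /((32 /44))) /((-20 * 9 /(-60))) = 33 /40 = 0.82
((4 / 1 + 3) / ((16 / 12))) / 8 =21 / 32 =0.66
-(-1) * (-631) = -631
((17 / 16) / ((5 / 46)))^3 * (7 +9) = 14944.12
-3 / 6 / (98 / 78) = -39 / 98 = -0.40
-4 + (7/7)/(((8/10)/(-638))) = -1603/2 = -801.50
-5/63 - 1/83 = -478/5229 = -0.09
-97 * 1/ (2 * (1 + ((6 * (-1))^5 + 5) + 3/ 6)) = 97/ 15539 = 0.01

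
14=14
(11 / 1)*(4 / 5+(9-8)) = 99 / 5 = 19.80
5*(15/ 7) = 75/ 7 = 10.71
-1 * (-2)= 2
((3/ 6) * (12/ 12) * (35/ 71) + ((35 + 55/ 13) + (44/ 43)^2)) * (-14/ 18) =-107582013/ 3413254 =-31.52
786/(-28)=-393/14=-28.07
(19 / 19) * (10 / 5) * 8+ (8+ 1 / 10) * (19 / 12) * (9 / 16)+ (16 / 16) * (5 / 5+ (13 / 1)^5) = 237643017 / 640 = 371317.21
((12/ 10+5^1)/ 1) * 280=1736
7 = 7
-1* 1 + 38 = 37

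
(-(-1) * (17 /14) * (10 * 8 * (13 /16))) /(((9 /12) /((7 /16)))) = 1105 /24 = 46.04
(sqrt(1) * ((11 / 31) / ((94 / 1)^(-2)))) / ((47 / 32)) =66176 / 31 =2134.71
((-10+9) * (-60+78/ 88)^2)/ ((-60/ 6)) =6765201/ 19360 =349.44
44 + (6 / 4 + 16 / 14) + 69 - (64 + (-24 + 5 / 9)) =9461 / 126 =75.09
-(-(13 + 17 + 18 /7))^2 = -51984 /49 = -1060.90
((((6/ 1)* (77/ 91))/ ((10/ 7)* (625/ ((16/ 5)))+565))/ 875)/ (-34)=-88/ 435231875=-0.00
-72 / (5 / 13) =-936 / 5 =-187.20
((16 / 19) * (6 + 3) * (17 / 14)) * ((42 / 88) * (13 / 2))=5967 / 209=28.55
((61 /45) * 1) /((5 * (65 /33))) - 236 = -1149829 /4875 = -235.86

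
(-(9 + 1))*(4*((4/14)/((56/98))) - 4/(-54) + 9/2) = -1775/27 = -65.74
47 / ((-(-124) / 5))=235 / 124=1.90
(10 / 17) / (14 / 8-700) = -40 / 47481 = -0.00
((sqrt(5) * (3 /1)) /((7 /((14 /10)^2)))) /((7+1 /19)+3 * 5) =399 * sqrt(5) /10475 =0.09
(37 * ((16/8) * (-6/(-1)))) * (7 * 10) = 31080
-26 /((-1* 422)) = 13 /211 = 0.06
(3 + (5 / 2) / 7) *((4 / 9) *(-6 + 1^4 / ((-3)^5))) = -137146 / 15309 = -8.96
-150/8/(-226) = 75/904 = 0.08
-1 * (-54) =54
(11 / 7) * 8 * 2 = 25.14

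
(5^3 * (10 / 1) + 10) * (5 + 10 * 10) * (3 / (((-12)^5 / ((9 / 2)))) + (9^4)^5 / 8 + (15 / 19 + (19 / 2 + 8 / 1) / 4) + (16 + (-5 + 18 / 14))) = 1955886314523609745791290175 / 9728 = 201057392529153962355190.20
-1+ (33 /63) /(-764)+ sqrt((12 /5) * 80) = -16055 /16044+ 8 * sqrt(3) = 12.86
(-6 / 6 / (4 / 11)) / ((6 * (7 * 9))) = -11 / 1512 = -0.01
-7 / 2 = -3.50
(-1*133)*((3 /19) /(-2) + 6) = -1575 /2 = -787.50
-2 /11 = -0.18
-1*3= -3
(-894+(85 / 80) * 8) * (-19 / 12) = 33649 / 24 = 1402.04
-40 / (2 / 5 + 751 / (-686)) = 137200 / 2383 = 57.57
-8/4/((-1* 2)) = 1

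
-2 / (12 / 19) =-19 / 6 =-3.17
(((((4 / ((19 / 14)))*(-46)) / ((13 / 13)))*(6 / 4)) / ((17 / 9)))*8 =-278208 / 323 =-861.33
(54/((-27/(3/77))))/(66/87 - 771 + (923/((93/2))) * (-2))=16182/168199493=0.00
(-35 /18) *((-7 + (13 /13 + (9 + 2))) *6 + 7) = -1295 /18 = -71.94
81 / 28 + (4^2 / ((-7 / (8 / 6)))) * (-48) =4177 / 28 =149.18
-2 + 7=5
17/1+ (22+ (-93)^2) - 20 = 8668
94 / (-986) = -47 / 493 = -0.10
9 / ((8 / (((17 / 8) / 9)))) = 17 / 64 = 0.27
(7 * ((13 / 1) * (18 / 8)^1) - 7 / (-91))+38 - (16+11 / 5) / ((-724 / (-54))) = 11363553 / 47060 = 241.47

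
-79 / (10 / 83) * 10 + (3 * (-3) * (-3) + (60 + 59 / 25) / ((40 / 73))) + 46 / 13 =-6412.65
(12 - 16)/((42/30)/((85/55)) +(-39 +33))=340/433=0.79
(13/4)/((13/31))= 31/4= 7.75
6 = 6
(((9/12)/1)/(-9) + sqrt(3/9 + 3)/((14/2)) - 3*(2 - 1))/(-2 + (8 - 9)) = 37/36 - sqrt(30)/63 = 0.94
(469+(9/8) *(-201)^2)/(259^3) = 367361/138991832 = 0.00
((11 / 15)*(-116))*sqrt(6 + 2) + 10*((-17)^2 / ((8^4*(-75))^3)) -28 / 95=-2552*sqrt(2) / 15 -16234976378885491 / 55082955571200000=-240.90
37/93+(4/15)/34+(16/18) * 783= 1835029/2635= 696.41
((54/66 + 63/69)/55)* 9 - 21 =-288273/13915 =-20.72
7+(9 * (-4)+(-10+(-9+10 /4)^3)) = -2509 /8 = -313.62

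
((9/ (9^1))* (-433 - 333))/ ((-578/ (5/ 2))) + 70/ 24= 21605/ 3468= 6.23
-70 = -70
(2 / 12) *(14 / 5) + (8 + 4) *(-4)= -713 / 15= -47.53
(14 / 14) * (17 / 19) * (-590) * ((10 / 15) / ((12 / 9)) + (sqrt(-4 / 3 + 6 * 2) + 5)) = -55165 / 19 - 40120 * sqrt(6) / 57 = -4627.52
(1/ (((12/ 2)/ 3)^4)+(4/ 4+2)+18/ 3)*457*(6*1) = 24849.38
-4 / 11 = -0.36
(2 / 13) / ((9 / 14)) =28 / 117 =0.24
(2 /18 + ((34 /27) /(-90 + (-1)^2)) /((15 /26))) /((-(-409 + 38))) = 0.00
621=621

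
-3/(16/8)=-3/2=-1.50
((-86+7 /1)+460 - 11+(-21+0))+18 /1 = 367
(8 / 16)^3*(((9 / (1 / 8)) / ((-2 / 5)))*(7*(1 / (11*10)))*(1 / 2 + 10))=-1323 / 88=-15.03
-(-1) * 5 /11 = 5 /11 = 0.45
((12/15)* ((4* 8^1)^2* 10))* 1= 8192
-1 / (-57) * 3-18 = -341 / 19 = -17.95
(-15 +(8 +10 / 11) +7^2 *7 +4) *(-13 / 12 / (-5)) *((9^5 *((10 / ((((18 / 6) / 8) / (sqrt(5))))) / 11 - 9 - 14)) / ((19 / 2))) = -2206956375 / 209 +2558790000 *sqrt(5) / 2299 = -8070853.30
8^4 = 4096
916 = 916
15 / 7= 2.14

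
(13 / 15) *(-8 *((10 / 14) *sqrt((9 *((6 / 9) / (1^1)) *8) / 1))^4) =-9984000 / 2401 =-4158.27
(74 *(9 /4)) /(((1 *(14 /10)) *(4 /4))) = 1665 /14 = 118.93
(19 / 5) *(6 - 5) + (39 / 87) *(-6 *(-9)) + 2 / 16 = 28.13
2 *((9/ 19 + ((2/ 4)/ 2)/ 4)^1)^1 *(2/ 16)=163/ 1216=0.13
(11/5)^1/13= 11/65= 0.17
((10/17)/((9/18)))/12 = 5/51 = 0.10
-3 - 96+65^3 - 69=274457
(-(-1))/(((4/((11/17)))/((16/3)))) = 44/51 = 0.86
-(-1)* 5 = 5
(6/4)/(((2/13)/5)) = 195/4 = 48.75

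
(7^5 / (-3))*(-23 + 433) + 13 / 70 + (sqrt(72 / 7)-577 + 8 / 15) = -482481919 / 210 + 6*sqrt(14) / 7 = -2297529.74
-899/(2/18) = -8091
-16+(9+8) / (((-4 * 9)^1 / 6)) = -113 / 6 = -18.83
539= 539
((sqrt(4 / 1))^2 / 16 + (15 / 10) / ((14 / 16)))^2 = 3025 / 784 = 3.86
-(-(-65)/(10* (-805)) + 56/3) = -90121/4830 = -18.66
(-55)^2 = 3025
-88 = -88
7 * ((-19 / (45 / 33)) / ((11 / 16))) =-2128 / 15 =-141.87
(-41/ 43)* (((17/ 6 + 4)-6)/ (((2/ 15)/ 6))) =-3075/ 86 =-35.76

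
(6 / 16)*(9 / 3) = 9 / 8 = 1.12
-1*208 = -208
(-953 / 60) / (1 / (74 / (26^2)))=-35261 / 20280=-1.74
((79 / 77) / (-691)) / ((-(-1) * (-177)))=79 / 9417639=0.00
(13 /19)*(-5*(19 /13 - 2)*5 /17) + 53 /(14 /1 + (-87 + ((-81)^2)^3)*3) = 2797651068423 /5163664542836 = 0.54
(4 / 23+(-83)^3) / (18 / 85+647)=-1117843245 / 1265299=-883.46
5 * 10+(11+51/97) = 5968/97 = 61.53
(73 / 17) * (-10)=-730 / 17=-42.94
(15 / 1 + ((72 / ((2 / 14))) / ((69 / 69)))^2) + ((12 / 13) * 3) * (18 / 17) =254033.93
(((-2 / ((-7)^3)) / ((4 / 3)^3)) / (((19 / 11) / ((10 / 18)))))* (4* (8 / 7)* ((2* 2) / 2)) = 330 / 45619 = 0.01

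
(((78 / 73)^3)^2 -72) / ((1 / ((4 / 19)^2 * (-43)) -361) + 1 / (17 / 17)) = 7341554908167552 / 37537092822949849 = 0.20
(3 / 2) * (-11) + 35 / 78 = -16.05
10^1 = 10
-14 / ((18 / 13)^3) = -15379 / 2916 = -5.27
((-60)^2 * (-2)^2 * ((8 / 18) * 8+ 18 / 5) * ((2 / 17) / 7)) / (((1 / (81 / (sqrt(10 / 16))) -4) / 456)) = -197904.07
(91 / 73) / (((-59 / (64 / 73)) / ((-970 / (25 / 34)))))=38415104 / 1572055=24.44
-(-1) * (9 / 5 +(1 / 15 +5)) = 103 / 15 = 6.87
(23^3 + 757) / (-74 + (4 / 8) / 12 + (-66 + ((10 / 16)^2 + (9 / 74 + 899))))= 91812096 / 5395871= 17.02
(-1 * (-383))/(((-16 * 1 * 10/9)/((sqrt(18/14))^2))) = -31023/1120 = -27.70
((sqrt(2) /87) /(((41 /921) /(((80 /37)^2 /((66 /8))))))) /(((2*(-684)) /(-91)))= 89398400*sqrt(2) /9185342463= 0.01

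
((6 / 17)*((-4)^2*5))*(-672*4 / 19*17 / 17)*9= -11612160 / 323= -35950.96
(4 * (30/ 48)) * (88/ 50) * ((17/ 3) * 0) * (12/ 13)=0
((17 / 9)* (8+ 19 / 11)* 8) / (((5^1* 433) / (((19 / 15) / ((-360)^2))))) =34561 / 52083405000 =0.00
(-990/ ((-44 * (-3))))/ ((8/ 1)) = -15/ 16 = -0.94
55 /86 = 0.64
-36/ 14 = -18/ 7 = -2.57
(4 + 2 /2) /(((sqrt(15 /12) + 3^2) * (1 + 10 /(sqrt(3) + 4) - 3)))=5 * (sqrt(3) + 4) /((1 - sqrt(3)) * (sqrt(5) + 18))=-1.93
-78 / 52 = -1.50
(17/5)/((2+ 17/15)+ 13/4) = 204/383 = 0.53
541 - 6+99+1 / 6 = 3805 / 6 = 634.17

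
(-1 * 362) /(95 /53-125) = 9593 /3265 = 2.94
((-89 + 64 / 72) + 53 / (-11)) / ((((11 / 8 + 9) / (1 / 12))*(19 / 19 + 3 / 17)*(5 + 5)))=-1564 / 24651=-0.06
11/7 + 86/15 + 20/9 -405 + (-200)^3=-2520124574/315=-8000395.47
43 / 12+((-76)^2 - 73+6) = 68551 / 12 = 5712.58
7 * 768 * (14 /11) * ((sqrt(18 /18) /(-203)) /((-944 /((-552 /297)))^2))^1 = -473984 /3627804213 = -0.00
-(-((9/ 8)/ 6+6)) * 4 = 99/ 4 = 24.75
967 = 967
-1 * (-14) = 14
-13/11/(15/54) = -234/55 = -4.25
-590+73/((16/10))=-4355/8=-544.38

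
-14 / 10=-7 / 5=-1.40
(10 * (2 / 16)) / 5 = 1 / 4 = 0.25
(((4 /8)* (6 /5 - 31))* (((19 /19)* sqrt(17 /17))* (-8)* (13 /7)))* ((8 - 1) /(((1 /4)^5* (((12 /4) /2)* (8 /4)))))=7933952 /15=528930.13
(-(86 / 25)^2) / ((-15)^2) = -7396 / 140625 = -0.05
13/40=0.32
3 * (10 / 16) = 15 / 8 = 1.88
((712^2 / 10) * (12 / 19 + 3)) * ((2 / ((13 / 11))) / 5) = 384770496 / 6175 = 62311.01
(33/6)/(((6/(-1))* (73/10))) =-55/438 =-0.13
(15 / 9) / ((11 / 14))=70 / 33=2.12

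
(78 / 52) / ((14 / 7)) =3 / 4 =0.75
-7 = -7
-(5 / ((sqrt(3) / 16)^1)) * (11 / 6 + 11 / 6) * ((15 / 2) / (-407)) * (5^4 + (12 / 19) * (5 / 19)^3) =16290425000 * sqrt(3) / 14465631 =1950.54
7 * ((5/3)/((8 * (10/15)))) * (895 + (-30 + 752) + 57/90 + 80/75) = 113309/32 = 3540.91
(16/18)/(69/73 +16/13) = 0.41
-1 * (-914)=914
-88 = -88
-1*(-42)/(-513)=-14/171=-0.08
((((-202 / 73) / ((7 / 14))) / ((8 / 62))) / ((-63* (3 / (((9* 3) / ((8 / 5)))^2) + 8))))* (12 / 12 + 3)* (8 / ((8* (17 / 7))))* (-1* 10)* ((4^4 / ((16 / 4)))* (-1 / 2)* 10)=3381480000 / 7549003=447.94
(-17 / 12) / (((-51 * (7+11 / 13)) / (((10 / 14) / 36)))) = 65 / 925344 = 0.00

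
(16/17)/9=16/153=0.10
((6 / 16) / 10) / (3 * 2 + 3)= 1 / 240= 0.00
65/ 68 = 0.96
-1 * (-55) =55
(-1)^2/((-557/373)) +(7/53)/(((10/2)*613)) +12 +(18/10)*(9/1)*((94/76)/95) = 3769844293351/326639532650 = 11.54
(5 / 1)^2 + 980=1005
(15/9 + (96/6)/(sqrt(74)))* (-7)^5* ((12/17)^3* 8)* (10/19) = -18587197440* sqrt(74)/3453839-3872332800/93347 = -87777.52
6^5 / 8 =972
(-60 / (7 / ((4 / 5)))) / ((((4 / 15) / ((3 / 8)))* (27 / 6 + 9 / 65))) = -975 / 469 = -2.08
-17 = -17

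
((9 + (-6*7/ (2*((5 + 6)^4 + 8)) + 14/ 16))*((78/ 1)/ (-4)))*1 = -192.53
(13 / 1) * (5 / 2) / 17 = 1.91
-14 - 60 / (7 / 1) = -158 / 7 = -22.57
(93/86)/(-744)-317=-218097/688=-317.00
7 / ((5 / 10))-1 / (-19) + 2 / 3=839 / 57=14.72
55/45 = 1.22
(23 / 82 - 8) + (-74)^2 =448399 / 82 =5468.28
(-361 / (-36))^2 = 130321 / 1296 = 100.56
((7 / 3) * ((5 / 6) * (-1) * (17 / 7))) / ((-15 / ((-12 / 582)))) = -17 / 2619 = -0.01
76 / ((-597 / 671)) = -50996 / 597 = -85.42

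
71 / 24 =2.96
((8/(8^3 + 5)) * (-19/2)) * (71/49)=-5396/25333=-0.21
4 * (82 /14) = 164 /7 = 23.43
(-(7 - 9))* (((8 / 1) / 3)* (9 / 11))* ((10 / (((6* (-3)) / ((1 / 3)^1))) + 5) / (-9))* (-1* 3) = 2080 / 297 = 7.00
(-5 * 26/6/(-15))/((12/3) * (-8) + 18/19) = -247/5310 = -0.05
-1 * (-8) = 8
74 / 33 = 2.24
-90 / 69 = -1.30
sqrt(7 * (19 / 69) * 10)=4.39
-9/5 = -1.80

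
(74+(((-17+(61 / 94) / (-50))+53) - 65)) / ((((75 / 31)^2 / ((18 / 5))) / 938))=95297460251 / 3671875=25953.35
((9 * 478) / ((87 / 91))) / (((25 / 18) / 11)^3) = 1012945581648 / 453125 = 2235466.11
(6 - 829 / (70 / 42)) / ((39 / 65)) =-819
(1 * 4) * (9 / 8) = 9 / 2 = 4.50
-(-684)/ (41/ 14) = 9576/ 41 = 233.56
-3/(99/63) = -21/11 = -1.91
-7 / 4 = -1.75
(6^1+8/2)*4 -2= 38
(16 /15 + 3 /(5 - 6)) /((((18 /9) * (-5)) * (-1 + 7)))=0.03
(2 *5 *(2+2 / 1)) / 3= 13.33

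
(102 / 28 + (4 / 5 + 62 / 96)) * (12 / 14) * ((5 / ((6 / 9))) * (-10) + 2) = -624077 / 1960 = -318.41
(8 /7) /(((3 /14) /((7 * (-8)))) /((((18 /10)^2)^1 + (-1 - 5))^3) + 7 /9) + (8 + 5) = 322120087 /22262707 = 14.47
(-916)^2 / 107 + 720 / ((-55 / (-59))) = 10138688 / 1177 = 8614.01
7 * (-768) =-5376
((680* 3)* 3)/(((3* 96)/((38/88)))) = 1615/176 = 9.18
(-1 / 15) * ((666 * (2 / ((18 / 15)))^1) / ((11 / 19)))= -1406 / 11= -127.82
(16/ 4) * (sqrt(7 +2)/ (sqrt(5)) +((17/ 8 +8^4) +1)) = 12 * sqrt(5)/ 5 +32793/ 2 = 16401.87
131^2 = 17161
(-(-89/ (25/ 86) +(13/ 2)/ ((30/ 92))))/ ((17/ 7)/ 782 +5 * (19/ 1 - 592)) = -6912374/ 69189675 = -0.10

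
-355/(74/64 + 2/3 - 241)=34080/22961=1.48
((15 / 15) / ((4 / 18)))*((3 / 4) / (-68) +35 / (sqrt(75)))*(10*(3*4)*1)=-405 / 68 +1260*sqrt(3)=2176.43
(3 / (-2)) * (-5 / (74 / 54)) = 405 / 74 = 5.47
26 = 26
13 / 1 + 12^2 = 157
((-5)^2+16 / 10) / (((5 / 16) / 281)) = 597968 / 25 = 23918.72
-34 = -34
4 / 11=0.36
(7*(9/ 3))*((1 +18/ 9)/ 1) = 63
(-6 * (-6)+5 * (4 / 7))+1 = 279 / 7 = 39.86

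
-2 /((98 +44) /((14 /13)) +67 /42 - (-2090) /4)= -42 /13775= -0.00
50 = 50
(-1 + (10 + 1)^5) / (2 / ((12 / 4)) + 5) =483150 / 17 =28420.59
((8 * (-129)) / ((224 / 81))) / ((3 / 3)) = -10449 / 28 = -373.18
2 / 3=0.67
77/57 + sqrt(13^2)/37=3590/2109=1.70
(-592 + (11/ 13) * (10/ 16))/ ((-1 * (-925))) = -61513/ 96200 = -0.64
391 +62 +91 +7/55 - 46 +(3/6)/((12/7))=657913/1320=498.42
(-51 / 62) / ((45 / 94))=-799 / 465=-1.72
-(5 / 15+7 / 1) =-22 / 3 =-7.33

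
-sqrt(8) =-2 * sqrt(2) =-2.83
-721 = -721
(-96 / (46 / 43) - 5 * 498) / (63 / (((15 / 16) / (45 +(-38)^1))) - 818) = 13485 / 1817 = 7.42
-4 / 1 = -4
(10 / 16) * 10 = 25 / 4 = 6.25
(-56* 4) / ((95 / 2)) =-448 / 95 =-4.72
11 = 11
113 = 113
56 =56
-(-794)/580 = 397/290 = 1.37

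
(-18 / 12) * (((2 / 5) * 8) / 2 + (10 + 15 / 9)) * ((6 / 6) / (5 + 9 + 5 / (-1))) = -2.21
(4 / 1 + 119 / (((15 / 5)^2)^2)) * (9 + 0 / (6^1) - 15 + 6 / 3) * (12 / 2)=-3544 / 27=-131.26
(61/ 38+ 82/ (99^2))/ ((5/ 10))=600977/ 186219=3.23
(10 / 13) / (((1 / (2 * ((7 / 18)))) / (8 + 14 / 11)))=5.55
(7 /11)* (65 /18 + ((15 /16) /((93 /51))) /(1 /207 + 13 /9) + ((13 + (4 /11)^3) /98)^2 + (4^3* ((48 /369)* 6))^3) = 79315.40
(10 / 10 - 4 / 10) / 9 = 1 / 15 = 0.07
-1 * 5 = -5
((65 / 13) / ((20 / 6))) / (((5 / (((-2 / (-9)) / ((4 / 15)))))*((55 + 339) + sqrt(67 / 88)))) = 8668 / 13660701-sqrt(1474) / 27321402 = 0.00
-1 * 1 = -1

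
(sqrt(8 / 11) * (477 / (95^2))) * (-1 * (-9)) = 8586 * sqrt(22) / 99275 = 0.41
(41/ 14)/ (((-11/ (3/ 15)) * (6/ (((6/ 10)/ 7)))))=-0.00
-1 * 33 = -33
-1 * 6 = -6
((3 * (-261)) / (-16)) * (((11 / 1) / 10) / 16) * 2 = 8613 / 1280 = 6.73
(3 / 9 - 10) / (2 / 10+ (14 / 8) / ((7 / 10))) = -290 / 81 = -3.58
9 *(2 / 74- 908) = -302355 / 37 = -8171.76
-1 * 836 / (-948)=209 / 237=0.88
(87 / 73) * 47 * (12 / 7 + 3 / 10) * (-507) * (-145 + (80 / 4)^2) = -14907827493 / 1022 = -14586915.36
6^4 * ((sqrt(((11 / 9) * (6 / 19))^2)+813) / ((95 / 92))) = 1842651072 / 1805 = 1020859.32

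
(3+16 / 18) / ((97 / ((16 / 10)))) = 56 / 873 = 0.06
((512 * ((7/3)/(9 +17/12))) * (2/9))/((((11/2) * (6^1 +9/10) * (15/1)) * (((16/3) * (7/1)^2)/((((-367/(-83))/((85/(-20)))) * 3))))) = -1503232/2811241125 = -0.00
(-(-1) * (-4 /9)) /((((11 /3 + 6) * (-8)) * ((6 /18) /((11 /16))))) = 11 /928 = 0.01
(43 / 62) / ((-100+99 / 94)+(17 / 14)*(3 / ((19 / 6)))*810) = 268793 / 322783997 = 0.00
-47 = -47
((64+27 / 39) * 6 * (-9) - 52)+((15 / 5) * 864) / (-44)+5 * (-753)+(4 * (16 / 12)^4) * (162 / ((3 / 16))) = 1524397 / 429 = 3553.37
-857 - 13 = -870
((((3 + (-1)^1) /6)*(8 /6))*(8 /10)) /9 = 16 /405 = 0.04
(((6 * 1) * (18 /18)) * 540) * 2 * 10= 64800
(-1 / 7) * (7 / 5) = -1 / 5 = -0.20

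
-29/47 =-0.62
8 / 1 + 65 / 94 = 817 / 94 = 8.69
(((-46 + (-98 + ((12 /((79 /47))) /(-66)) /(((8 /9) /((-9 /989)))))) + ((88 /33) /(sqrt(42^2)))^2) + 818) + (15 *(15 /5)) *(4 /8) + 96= 10813324727137 /13644485316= 792.51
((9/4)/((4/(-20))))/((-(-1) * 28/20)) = -225/28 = -8.04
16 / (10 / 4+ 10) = 32 / 25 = 1.28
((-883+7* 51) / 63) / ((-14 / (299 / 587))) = 78637 / 258867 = 0.30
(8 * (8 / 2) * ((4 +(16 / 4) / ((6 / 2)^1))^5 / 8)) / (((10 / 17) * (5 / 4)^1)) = 142606336 / 6075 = 23474.29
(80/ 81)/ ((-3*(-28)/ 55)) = 1100/ 1701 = 0.65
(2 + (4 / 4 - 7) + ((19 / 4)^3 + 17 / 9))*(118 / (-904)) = -13.71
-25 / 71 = -0.35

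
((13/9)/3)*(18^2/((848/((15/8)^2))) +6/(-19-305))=6308783/9891072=0.64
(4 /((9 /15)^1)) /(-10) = -2 /3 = -0.67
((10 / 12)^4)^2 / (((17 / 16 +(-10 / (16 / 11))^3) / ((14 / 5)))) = -2187500 / 1088017191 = -0.00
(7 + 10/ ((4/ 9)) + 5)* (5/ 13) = 345/ 26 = 13.27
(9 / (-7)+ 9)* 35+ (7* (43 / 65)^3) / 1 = 272.03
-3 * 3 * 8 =-72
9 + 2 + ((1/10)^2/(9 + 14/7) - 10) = 1101/1100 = 1.00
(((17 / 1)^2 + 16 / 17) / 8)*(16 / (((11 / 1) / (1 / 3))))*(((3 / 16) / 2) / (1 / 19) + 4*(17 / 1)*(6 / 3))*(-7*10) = -253539545 / 1496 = -169478.31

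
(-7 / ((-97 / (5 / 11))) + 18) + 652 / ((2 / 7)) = 2454135 / 1067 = 2300.03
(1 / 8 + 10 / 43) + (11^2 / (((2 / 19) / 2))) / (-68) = -195623 / 5848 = -33.45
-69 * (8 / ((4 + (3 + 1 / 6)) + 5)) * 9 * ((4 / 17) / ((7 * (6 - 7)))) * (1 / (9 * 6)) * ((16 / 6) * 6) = 35328 / 8687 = 4.07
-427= -427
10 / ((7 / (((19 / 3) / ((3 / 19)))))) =3610 / 63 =57.30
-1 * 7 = -7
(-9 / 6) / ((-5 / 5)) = 3 / 2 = 1.50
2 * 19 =38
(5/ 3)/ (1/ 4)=20/ 3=6.67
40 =40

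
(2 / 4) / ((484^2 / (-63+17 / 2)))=-109 / 937024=-0.00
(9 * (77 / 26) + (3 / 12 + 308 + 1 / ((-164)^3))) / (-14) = -19204147427 / 802791808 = -23.92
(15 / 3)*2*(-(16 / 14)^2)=-13.06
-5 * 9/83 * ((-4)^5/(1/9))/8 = 51840/83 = 624.58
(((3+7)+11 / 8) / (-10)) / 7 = -13 / 80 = -0.16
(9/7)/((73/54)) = 0.95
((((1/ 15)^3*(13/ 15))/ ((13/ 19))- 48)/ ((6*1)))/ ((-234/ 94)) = 114209107/ 35538750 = 3.21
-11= -11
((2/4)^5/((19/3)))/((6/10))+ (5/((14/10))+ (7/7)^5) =19491/4256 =4.58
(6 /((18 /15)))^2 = 25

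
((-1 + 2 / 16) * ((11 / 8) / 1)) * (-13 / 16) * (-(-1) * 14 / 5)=7007 / 2560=2.74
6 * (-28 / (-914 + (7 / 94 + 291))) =2256 / 8365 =0.27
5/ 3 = 1.67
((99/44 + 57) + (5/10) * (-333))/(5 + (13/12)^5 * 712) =-0.10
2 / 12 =1 / 6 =0.17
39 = 39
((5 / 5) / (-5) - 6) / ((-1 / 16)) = 496 / 5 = 99.20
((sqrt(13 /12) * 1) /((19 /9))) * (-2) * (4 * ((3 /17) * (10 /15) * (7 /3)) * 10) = -560 * sqrt(39) /323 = -10.83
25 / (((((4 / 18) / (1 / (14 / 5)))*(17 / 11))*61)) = 12375 / 29036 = 0.43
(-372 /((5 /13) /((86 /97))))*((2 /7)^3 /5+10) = -7135943568 /831775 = -8579.18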